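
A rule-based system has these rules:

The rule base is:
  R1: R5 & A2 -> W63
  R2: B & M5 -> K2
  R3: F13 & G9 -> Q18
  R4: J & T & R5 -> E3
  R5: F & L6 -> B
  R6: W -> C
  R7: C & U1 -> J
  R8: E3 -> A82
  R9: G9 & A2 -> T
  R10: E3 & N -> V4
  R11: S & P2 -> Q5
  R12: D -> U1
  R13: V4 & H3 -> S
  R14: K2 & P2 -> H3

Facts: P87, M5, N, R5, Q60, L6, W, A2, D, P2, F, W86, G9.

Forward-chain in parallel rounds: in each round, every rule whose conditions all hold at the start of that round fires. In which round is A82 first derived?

Round 1: R1 [R5 & A2 -> W63]; R5 [F & L6 -> B]; R6 [W -> C]; R9 [G9 & A2 -> T]; R12 [D -> U1]. Adds W63, B, C, T, U1.
Round 2: R2 [B & M5 -> K2]; R7 [C & U1 -> J]. Adds K2, J.
Round 3: R4 [J & T & R5 -> E3]; R14 [K2 & P2 -> H3]. Adds E3, H3.
Round 4: R8 [E3 -> A82]; R10 [E3 & N -> V4]. Adds A82, V4.
A82 first appears in round 4.

4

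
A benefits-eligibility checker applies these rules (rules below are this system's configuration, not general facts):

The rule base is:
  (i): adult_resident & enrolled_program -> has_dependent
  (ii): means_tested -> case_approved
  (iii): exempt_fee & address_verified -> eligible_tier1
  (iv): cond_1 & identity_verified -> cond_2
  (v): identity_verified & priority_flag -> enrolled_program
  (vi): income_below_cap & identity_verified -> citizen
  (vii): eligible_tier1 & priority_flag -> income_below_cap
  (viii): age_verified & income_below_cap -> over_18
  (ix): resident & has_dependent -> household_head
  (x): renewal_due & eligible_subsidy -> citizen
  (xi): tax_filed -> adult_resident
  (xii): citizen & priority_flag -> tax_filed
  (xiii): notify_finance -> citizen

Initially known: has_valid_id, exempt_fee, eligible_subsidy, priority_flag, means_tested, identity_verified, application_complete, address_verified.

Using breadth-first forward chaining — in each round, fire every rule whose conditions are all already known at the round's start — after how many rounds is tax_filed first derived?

Round 1 fires (ii), (iii), (v), giving case_approved, eligible_tier1, enrolled_program.
Round 2 fires (vii), giving income_below_cap.
Round 3 fires (vi), giving citizen.
Round 4 fires (xii), giving tax_filed.
tax_filed first appears in round 4.

4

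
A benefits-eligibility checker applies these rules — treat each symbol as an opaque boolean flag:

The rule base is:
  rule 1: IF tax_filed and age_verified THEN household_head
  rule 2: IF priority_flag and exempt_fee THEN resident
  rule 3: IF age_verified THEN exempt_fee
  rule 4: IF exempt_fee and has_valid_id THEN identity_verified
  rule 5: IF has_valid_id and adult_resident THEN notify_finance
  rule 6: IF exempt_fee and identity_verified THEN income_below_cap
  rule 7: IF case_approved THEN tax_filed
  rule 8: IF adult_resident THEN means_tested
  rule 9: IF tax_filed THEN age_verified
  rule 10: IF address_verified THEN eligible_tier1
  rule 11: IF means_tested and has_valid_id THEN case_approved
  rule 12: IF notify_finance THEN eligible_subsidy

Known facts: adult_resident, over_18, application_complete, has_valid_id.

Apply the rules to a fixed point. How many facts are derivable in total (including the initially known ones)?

Round 1 — rule 5, rule 8, derive notify_finance, means_tested.
Round 2 — rule 11, rule 12, derive case_approved, eligible_subsidy.
Round 3 — rule 7, derive tax_filed.
Round 4 — rule 9, derive age_verified.
Round 5 — rule 1, rule 3, derive household_head, exempt_fee.
Round 6 — rule 4, derive identity_verified.
Round 7 — rule 6, derive income_below_cap.
Closure: {adult_resident, age_verified, application_complete, case_approved, eligible_subsidy, exempt_fee, has_valid_id, household_head, identity_verified, income_below_cap, means_tested, notify_finance, over_18, tax_filed} — 14 facts.

14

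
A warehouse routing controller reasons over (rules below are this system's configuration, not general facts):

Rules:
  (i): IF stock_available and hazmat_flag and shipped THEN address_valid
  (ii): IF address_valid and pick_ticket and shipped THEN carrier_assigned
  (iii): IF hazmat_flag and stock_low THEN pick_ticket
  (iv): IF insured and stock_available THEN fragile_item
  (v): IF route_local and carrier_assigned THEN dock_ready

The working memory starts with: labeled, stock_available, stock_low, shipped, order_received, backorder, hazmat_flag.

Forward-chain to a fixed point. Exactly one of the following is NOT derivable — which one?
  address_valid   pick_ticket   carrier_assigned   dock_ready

Round 1: (i) [IF stock_available and hazmat_flag and shipped THEN address_valid]; (iii) [IF hazmat_flag and stock_low THEN pick_ticket]. Adds address_valid, pick_ticket.
Round 2: (ii) [IF address_valid and pick_ticket and shipped THEN carrier_assigned]. Adds carrier_assigned.
Derived: pick_ticket (round 1), address_valid (round 1), carrier_assigned (round 2). dock_ready never appears in any round.

dock_ready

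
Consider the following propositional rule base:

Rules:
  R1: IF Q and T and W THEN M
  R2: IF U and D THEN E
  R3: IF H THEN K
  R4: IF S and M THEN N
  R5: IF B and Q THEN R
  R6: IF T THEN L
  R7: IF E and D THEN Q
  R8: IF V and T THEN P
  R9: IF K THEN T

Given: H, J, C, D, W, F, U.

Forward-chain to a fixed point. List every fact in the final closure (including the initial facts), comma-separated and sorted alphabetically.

C, D, E, F, H, J, K, L, M, Q, T, U, W

Round 1: R2 [IF U and D THEN E]; R3 [IF H THEN K]. Adds E, K.
Round 2: R7 [IF E and D THEN Q]; R9 [IF K THEN T]. Adds Q, T.
Round 3: R1 [IF Q and T and W THEN M]; R6 [IF T THEN L]. Adds M, L.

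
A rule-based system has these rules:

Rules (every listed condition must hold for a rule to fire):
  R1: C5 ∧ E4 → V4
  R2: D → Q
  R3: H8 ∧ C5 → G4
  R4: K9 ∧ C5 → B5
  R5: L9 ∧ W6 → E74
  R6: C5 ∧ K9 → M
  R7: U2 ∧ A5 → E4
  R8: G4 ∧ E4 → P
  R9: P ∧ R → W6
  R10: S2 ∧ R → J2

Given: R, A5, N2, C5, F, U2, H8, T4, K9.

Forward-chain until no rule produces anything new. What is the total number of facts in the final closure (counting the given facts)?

16

Round 1 — R3, R4, R6, R7, derive G4, B5, M, E4.
Round 2 — R1, R8, derive V4, P.
Round 3 — R9, derive W6.
Closure: {A5, B5, C5, E4, F, G4, H8, K9, M, N2, P, R, T4, U2, V4, W6} — 16 facts.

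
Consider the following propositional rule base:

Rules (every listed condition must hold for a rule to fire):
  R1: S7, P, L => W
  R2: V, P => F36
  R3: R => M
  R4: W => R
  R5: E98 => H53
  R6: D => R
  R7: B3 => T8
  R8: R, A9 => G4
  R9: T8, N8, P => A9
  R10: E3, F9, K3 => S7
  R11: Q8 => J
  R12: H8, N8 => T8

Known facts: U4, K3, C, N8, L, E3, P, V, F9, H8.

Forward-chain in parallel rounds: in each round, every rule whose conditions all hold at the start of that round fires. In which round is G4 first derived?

4

Round 1 fires R2, R10, R12, giving F36, S7, T8.
Round 2 fires R1, R9, giving W, A9.
Round 3 fires R4, giving R.
Round 4 fires R3, R8, giving M, G4.
G4 first appears in round 4.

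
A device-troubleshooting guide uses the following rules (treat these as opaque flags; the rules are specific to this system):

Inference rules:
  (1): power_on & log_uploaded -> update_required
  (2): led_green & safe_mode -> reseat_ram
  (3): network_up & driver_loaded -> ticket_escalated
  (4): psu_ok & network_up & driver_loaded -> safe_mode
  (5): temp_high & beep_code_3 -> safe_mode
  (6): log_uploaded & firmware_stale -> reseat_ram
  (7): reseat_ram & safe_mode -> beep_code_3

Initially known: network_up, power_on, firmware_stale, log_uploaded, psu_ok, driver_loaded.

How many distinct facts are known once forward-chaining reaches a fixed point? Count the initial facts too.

11

Round 1 — (1), (3), (4), (6), derive update_required, ticket_escalated, safe_mode, reseat_ram.
Round 2 — (7), derive beep_code_3.
Closure: {beep_code_3, driver_loaded, firmware_stale, log_uploaded, network_up, power_on, psu_ok, reseat_ram, safe_mode, ticket_escalated, update_required} — 11 facts.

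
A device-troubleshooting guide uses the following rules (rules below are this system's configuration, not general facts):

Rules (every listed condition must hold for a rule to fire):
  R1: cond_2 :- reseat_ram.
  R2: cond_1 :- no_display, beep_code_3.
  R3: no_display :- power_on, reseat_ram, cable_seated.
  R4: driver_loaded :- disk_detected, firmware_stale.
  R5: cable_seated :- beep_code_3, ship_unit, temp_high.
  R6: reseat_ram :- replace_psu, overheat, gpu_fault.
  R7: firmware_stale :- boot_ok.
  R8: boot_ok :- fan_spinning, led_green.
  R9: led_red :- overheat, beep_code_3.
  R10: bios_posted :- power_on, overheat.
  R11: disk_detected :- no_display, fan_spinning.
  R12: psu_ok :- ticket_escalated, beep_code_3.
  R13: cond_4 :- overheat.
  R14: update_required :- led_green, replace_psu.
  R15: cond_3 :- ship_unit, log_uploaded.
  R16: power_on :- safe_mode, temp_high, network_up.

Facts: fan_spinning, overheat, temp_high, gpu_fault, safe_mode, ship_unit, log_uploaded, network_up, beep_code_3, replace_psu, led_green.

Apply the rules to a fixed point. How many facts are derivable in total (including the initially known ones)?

Round 1: R5 [cable_seated :- beep_code_3, ship_unit, temp_high.]; R6 [reseat_ram :- replace_psu, overheat, gpu_fault.]; R8 [boot_ok :- fan_spinning, led_green.]; R9 [led_red :- overheat, beep_code_3.]; R13 [cond_4 :- overheat.]; R14 [update_required :- led_green, replace_psu.]; R15 [cond_3 :- ship_unit, log_uploaded.]; R16 [power_on :- safe_mode, temp_high, network_up.]. New: cable_seated, reseat_ram, boot_ok, led_red, cond_4, update_required, cond_3, power_on.
Round 2: R1 [cond_2 :- reseat_ram.]; R3 [no_display :- power_on, reseat_ram, cable_seated.]; R7 [firmware_stale :- boot_ok.]; R10 [bios_posted :- power_on, overheat.]. New: cond_2, no_display, firmware_stale, bios_posted.
Round 3: R2 [cond_1 :- no_display, beep_code_3.]; R11 [disk_detected :- no_display, fan_spinning.]. New: cond_1, disk_detected.
Round 4: R4 [driver_loaded :- disk_detected, firmware_stale.]. New: driver_loaded.
Closure: {beep_code_3, bios_posted, boot_ok, cable_seated, cond_1, cond_2, cond_3, cond_4, disk_detected, driver_loaded, fan_spinning, firmware_stale, gpu_fault, led_green, led_red, log_uploaded, network_up, no_display, overheat, power_on, replace_psu, reseat_ram, safe_mode, ship_unit, temp_high, update_required} — 26 facts.

26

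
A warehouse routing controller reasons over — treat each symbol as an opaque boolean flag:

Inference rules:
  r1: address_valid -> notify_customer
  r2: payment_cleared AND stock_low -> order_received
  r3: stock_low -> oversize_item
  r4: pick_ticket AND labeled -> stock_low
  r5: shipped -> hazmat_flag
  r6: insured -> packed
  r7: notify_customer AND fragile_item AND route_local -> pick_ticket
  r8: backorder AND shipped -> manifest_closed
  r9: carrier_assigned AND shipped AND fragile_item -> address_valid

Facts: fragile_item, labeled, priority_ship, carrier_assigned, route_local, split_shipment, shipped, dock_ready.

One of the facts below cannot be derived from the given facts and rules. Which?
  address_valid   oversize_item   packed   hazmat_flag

packed

[1] r5 [shipped -> hazmat_flag]; r9 [carrier_assigned AND shipped AND fragile_item -> address_valid]. ⇒ new: hazmat_flag, address_valid.
[2] r1 [address_valid -> notify_customer]. ⇒ new: notify_customer.
[3] r7 [notify_customer AND fragile_item AND route_local -> pick_ticket]. ⇒ new: pick_ticket.
[4] r4 [pick_ticket AND labeled -> stock_low]. ⇒ new: stock_low.
[5] r3 [stock_low -> oversize_item]. ⇒ new: oversize_item.
Derived: oversize_item (round 5), hazmat_flag (round 1), address_valid (round 1). packed never appears in any round.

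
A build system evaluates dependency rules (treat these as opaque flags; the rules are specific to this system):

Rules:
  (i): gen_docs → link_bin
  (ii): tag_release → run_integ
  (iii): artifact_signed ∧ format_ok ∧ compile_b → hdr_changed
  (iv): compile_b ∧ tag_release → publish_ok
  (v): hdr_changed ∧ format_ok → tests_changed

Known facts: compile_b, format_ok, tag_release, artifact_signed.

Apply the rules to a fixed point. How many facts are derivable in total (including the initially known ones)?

Round 1 fires (ii), (iii), (iv), giving run_integ, hdr_changed, publish_ok.
Round 2 fires (v), giving tests_changed.
Closure: {artifact_signed, compile_b, format_ok, hdr_changed, publish_ok, run_integ, tag_release, tests_changed} — 8 facts.

8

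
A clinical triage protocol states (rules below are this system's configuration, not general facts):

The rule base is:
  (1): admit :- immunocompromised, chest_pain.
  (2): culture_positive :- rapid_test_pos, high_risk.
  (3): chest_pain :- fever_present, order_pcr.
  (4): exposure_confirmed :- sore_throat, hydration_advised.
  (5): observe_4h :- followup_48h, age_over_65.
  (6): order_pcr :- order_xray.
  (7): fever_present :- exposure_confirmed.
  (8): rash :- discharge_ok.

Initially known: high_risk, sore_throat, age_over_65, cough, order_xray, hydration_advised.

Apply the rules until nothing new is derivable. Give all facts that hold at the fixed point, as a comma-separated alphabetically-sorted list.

[1] (4) [exposure_confirmed :- sore_throat, hydration_advised.]; (6) [order_pcr :- order_xray.]. ⇒ new: exposure_confirmed, order_pcr.
[2] (7) [fever_present :- exposure_confirmed.]. ⇒ new: fever_present.
[3] (3) [chest_pain :- fever_present, order_pcr.]. ⇒ new: chest_pain.

age_over_65, chest_pain, cough, exposure_confirmed, fever_present, high_risk, hydration_advised, order_pcr, order_xray, sore_throat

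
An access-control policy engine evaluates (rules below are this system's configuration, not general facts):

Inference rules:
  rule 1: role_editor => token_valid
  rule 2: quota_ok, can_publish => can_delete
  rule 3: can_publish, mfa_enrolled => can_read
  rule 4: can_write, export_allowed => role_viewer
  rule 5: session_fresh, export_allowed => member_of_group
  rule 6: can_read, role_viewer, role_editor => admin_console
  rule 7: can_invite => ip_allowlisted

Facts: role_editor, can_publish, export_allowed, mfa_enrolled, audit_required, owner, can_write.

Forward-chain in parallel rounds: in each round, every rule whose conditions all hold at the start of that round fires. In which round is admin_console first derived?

Round 1 — rule 1, rule 3, rule 4, derive token_valid, can_read, role_viewer.
Round 2 — rule 6, derive admin_console.
admin_console first appears in round 2.

2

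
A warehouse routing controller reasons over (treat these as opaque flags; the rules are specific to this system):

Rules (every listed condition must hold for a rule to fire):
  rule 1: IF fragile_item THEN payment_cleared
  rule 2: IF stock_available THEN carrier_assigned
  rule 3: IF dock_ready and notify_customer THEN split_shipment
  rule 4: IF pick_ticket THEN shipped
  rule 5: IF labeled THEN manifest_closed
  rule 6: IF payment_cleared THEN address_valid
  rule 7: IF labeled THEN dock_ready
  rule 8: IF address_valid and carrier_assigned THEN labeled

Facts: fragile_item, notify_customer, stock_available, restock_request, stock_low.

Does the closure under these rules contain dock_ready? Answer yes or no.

yes

[1] rule 1 [IF fragile_item THEN payment_cleared]; rule 2 [IF stock_available THEN carrier_assigned]. ⇒ new: payment_cleared, carrier_assigned.
[2] rule 6 [IF payment_cleared THEN address_valid]. ⇒ new: address_valid.
[3] rule 8 [IF address_valid and carrier_assigned THEN labeled]. ⇒ new: labeled.
[4] rule 5 [IF labeled THEN manifest_closed]; rule 7 [IF labeled THEN dock_ready]. ⇒ new: manifest_closed, dock_ready.
[5] rule 3 [IF dock_ready and notify_customer THEN split_shipment]. ⇒ new: split_shipment.
dock_ready appears in round 4, so it is derivable.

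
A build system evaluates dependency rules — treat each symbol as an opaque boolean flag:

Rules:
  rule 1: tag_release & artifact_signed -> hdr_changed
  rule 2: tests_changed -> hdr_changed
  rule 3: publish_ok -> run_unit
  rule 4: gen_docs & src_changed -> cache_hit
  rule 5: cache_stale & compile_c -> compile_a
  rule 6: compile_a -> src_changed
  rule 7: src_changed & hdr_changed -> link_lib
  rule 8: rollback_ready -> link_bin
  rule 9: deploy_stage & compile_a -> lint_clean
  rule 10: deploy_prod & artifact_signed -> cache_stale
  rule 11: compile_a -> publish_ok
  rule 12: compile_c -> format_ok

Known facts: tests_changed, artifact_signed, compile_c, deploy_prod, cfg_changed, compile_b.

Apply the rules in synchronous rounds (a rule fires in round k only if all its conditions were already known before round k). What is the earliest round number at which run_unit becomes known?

[1] rule 2 [tests_changed -> hdr_changed]; rule 10 [deploy_prod & artifact_signed -> cache_stale]; rule 12 [compile_c -> format_ok]. ⇒ new: hdr_changed, cache_stale, format_ok.
[2] rule 5 [cache_stale & compile_c -> compile_a]. ⇒ new: compile_a.
[3] rule 6 [compile_a -> src_changed]; rule 11 [compile_a -> publish_ok]. ⇒ new: src_changed, publish_ok.
[4] rule 3 [publish_ok -> run_unit]; rule 7 [src_changed & hdr_changed -> link_lib]. ⇒ new: run_unit, link_lib.
run_unit first appears in round 4.

4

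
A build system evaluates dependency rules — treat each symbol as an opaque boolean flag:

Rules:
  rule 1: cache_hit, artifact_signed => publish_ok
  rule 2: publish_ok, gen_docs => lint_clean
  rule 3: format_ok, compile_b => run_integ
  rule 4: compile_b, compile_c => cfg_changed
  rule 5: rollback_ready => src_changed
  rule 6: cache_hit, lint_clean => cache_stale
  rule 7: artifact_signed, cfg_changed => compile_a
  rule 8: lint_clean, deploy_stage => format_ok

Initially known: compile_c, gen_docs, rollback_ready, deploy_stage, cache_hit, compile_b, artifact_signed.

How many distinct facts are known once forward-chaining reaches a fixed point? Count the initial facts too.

Round 1: rule 1 [cache_hit, artifact_signed => publish_ok]; rule 4 [compile_b, compile_c => cfg_changed]; rule 5 [rollback_ready => src_changed]. New: publish_ok, cfg_changed, src_changed.
Round 2: rule 2 [publish_ok, gen_docs => lint_clean]; rule 7 [artifact_signed, cfg_changed => compile_a]. New: lint_clean, compile_a.
Round 3: rule 6 [cache_hit, lint_clean => cache_stale]; rule 8 [lint_clean, deploy_stage => format_ok]. New: cache_stale, format_ok.
Round 4: rule 3 [format_ok, compile_b => run_integ]. New: run_integ.
Closure: {artifact_signed, cache_hit, cache_stale, cfg_changed, compile_a, compile_b, compile_c, deploy_stage, format_ok, gen_docs, lint_clean, publish_ok, rollback_ready, run_integ, src_changed} — 15 facts.

15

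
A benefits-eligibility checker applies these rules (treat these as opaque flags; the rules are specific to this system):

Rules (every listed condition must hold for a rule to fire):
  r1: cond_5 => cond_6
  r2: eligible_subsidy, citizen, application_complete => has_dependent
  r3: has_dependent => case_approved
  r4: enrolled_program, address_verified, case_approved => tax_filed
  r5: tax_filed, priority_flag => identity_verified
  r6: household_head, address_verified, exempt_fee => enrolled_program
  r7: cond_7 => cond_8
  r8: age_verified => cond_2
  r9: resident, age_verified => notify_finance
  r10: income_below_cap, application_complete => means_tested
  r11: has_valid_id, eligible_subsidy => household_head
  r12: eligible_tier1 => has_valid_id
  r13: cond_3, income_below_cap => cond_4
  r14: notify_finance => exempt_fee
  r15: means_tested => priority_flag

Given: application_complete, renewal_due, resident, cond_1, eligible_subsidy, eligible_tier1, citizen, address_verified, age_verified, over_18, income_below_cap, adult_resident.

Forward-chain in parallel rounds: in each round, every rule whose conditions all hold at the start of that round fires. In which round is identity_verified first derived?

Round 1: r2 [eligible_subsidy, citizen, application_complete => has_dependent]; r8 [age_verified => cond_2]; r9 [resident, age_verified => notify_finance]; r10 [income_below_cap, application_complete => means_tested]; r12 [eligible_tier1 => has_valid_id]. New: has_dependent, cond_2, notify_finance, means_tested, has_valid_id.
Round 2: r3 [has_dependent => case_approved]; r11 [has_valid_id, eligible_subsidy => household_head]; r14 [notify_finance => exempt_fee]; r15 [means_tested => priority_flag]. New: case_approved, household_head, exempt_fee, priority_flag.
Round 3: r6 [household_head, address_verified, exempt_fee => enrolled_program]. New: enrolled_program.
Round 4: r4 [enrolled_program, address_verified, case_approved => tax_filed]. New: tax_filed.
Round 5: r5 [tax_filed, priority_flag => identity_verified]. New: identity_verified.
identity_verified first appears in round 5.

5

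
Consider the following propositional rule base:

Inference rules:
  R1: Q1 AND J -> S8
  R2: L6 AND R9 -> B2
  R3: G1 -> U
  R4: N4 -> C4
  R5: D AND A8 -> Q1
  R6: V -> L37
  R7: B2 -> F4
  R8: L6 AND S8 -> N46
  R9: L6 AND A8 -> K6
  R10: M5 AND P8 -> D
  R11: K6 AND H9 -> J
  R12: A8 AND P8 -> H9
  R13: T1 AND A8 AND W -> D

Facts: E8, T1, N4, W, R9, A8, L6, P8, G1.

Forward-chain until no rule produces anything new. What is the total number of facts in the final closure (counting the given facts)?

Round 1 — R2, R3, R4, R9, R12, R13, derive B2, U, C4, K6, H9, D.
Round 2 — R5, R7, R11, derive Q1, F4, J.
Round 3 — R1, derive S8.
Round 4 — R8, derive N46.
Closure: {A8, B2, C4, D, E8, F4, G1, H9, J, K6, L6, N4, N46, P8, Q1, R9, S8, T1, U, W} — 20 facts.

20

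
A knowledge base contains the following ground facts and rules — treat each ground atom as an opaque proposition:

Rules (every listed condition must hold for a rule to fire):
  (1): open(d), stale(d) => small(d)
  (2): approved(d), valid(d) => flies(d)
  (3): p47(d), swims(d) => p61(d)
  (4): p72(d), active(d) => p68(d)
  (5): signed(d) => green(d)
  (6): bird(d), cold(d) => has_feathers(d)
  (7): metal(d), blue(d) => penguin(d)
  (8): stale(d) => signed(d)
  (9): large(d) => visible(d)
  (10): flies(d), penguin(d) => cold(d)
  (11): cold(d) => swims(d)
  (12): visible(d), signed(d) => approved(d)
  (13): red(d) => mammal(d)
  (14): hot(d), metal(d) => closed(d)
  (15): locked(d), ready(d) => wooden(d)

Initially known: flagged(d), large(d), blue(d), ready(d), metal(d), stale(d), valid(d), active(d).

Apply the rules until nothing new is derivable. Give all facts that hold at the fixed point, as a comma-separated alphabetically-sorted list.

active(d), approved(d), blue(d), cold(d), flagged(d), flies(d), green(d), large(d), metal(d), penguin(d), ready(d), signed(d), stale(d), swims(d), valid(d), visible(d)

[1] (7) [metal(d), blue(d) => penguin(d)]; (8) [stale(d) => signed(d)]; (9) [large(d) => visible(d)]. ⇒ new: penguin(d), signed(d), visible(d).
[2] (5) [signed(d) => green(d)]; (12) [visible(d), signed(d) => approved(d)]. ⇒ new: green(d), approved(d).
[3] (2) [approved(d), valid(d) => flies(d)]. ⇒ new: flies(d).
[4] (10) [flies(d), penguin(d) => cold(d)]. ⇒ new: cold(d).
[5] (11) [cold(d) => swims(d)]. ⇒ new: swims(d).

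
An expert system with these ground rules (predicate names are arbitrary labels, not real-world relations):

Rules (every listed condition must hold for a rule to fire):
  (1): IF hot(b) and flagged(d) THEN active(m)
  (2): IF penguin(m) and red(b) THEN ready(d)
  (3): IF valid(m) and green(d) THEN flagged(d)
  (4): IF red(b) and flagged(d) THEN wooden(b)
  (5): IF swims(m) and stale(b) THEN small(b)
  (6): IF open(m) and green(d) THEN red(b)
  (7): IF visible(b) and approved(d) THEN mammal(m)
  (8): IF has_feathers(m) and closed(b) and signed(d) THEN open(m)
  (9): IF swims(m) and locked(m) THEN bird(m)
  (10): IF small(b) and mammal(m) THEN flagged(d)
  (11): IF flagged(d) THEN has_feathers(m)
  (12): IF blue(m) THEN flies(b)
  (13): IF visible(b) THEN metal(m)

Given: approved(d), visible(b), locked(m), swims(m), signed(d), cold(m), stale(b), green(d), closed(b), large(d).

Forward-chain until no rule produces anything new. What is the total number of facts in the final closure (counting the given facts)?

19

Round 1 — (5), (7), (9), (13), derive small(b), mammal(m), bird(m), metal(m).
Round 2 — (10), derive flagged(d).
Round 3 — (11), derive has_feathers(m).
Round 4 — (8), derive open(m).
Round 5 — (6), derive red(b).
Round 6 — (4), derive wooden(b).
Closure: {approved(d), bird(m), closed(b), cold(m), flagged(d), green(d), has_feathers(m), large(d), locked(m), mammal(m), metal(m), open(m), red(b), signed(d), small(b), stale(b), swims(m), visible(b), wooden(b)} — 19 facts.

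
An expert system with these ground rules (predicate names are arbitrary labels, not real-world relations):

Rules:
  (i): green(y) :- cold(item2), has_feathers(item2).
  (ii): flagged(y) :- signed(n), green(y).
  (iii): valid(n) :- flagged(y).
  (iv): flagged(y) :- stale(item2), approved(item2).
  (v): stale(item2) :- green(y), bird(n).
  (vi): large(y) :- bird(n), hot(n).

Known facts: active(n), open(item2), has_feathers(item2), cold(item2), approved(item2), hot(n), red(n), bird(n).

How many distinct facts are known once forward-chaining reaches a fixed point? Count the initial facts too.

13

Round 1 fires (i), (vi), giving green(y), large(y).
Round 2 fires (v), giving stale(item2).
Round 3 fires (iv), giving flagged(y).
Round 4 fires (iii), giving valid(n).
Closure: {active(n), approved(item2), bird(n), cold(item2), flagged(y), green(y), has_feathers(item2), hot(n), large(y), open(item2), red(n), stale(item2), valid(n)} — 13 facts.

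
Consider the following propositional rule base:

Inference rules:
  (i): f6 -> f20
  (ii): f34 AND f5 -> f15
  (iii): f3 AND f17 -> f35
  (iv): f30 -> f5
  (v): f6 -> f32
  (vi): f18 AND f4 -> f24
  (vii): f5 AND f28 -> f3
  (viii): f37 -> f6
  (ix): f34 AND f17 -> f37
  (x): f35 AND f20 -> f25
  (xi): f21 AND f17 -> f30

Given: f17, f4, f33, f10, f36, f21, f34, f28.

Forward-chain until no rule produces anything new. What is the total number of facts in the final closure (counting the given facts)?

18

Round 1: (ix) [f34 AND f17 -> f37]; (xi) [f21 AND f17 -> f30]. Adds f37, f30.
Round 2: (iv) [f30 -> f5]; (viii) [f37 -> f6]. Adds f5, f6.
Round 3: (i) [f6 -> f20]; (ii) [f34 AND f5 -> f15]; (v) [f6 -> f32]; (vii) [f5 AND f28 -> f3]. Adds f20, f15, f32, f3.
Round 4: (iii) [f3 AND f17 -> f35]. Adds f35.
Round 5: (x) [f35 AND f20 -> f25]. Adds f25.
Closure: {f10, f15, f17, f20, f21, f25, f28, f3, f30, f32, f33, f34, f35, f36, f37, f4, f5, f6} — 18 facts.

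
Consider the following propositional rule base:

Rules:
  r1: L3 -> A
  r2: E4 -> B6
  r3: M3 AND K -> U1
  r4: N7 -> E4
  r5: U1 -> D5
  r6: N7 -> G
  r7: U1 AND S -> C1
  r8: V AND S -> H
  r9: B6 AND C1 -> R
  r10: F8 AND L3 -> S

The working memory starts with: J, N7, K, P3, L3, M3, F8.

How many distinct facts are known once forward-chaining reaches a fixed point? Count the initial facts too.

16

Round 1 — r1, r3, r4, r6, r10, derive A, U1, E4, G, S.
Round 2 — r2, r5, r7, derive B6, D5, C1.
Round 3 — r9, derive R.
Closure: {A, B6, C1, D5, E4, F8, G, J, K, L3, M3, N7, P3, R, S, U1} — 16 facts.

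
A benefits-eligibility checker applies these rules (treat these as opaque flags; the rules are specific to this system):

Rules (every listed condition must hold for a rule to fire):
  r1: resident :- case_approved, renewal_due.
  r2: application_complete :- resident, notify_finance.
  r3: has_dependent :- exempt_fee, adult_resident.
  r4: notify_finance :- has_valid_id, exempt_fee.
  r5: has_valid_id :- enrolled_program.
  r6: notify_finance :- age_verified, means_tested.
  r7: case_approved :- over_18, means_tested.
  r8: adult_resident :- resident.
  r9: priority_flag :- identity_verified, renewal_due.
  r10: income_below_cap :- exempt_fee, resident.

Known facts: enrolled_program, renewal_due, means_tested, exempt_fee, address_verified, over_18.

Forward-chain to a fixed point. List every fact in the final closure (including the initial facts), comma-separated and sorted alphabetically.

address_verified, adult_resident, application_complete, case_approved, enrolled_program, exempt_fee, has_dependent, has_valid_id, income_below_cap, means_tested, notify_finance, over_18, renewal_due, resident

Round 1 — r5, r7, derive has_valid_id, case_approved.
Round 2 — r1, r4, derive resident, notify_finance.
Round 3 — r2, r8, r10, derive application_complete, adult_resident, income_below_cap.
Round 4 — r3, derive has_dependent.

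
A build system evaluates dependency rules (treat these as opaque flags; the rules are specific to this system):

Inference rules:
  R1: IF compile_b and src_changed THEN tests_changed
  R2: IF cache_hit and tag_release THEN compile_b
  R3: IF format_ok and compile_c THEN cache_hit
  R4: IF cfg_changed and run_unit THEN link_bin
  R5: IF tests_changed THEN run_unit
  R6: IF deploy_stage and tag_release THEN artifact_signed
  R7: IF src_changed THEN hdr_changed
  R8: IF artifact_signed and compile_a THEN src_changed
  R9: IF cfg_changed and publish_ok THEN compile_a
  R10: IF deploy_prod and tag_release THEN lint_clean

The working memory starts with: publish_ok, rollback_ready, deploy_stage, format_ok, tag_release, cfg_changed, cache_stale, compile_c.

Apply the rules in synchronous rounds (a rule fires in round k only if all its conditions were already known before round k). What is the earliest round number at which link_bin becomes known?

Round 1 — R3, R6, R9, derive cache_hit, artifact_signed, compile_a.
Round 2 — R2, R8, derive compile_b, src_changed.
Round 3 — R1, R7, derive tests_changed, hdr_changed.
Round 4 — R5, derive run_unit.
Round 5 — R4, derive link_bin.
link_bin first appears in round 5.

5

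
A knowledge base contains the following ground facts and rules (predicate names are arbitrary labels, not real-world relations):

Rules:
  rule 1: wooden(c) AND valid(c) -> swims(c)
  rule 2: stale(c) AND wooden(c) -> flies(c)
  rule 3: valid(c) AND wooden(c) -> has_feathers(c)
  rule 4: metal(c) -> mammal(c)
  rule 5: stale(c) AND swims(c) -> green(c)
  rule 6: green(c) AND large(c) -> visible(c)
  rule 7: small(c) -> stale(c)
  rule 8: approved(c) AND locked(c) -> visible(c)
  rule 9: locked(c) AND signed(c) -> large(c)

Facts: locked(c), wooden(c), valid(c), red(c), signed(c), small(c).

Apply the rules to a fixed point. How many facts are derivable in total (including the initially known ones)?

Round 1 fires rule 1, rule 3, rule 7, rule 9, giving swims(c), has_feathers(c), stale(c), large(c).
Round 2 fires rule 2, rule 5, giving flies(c), green(c).
Round 3 fires rule 6, giving visible(c).
Closure: {flies(c), green(c), has_feathers(c), large(c), locked(c), red(c), signed(c), small(c), stale(c), swims(c), valid(c), visible(c), wooden(c)} — 13 facts.

13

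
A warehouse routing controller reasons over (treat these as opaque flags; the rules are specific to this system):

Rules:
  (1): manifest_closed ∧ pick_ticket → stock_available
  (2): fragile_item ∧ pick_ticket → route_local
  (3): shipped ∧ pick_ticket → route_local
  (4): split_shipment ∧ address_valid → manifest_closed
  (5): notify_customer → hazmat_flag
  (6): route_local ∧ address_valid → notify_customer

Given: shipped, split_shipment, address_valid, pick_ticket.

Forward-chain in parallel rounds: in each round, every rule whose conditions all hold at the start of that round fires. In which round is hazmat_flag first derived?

Round 1: (3) [shipped ∧ pick_ticket → route_local]; (4) [split_shipment ∧ address_valid → manifest_closed]. Adds route_local, manifest_closed.
Round 2: (1) [manifest_closed ∧ pick_ticket → stock_available]; (6) [route_local ∧ address_valid → notify_customer]. Adds stock_available, notify_customer.
Round 3: (5) [notify_customer → hazmat_flag]. Adds hazmat_flag.
hazmat_flag first appears in round 3.

3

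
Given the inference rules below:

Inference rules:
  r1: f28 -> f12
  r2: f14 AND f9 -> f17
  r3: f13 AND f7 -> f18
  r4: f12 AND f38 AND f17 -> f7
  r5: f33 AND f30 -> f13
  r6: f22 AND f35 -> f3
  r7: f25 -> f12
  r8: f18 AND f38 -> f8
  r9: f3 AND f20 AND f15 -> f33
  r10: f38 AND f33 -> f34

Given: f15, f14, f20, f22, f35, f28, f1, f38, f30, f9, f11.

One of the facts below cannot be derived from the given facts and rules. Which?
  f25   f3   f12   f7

f25

Round 1: r1 [f28 -> f12]; r2 [f14 AND f9 -> f17]; r6 [f22 AND f35 -> f3]. Adds f12, f17, f3.
Round 2: r4 [f12 AND f38 AND f17 -> f7]; r9 [f3 AND f20 AND f15 -> f33]. Adds f7, f33.
Round 3: r5 [f33 AND f30 -> f13]; r10 [f38 AND f33 -> f34]. Adds f13, f34.
Round 4: r3 [f13 AND f7 -> f18]. Adds f18.
Round 5: r8 [f18 AND f38 -> f8]. Adds f8.
Derived: f7 (round 2), f12 (round 1), f3 (round 1). f25 never appears in any round.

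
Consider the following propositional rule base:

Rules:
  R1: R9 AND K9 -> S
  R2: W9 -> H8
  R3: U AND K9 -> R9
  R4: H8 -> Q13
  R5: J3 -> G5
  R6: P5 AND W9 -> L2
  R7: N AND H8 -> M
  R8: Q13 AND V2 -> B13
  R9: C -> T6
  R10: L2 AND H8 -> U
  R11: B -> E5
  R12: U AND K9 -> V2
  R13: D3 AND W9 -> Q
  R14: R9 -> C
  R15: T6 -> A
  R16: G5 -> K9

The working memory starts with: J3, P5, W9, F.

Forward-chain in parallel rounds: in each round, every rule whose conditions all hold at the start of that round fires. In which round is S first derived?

4

Round 1: R2 [W9 -> H8]; R5 [J3 -> G5]; R6 [P5 AND W9 -> L2]. New: H8, G5, L2.
Round 2: R4 [H8 -> Q13]; R10 [L2 AND H8 -> U]; R16 [G5 -> K9]. New: Q13, U, K9.
Round 3: R3 [U AND K9 -> R9]; R12 [U AND K9 -> V2]. New: R9, V2.
Round 4: R1 [R9 AND K9 -> S]; R8 [Q13 AND V2 -> B13]; R14 [R9 -> C]. New: S, B13, C.
S first appears in round 4.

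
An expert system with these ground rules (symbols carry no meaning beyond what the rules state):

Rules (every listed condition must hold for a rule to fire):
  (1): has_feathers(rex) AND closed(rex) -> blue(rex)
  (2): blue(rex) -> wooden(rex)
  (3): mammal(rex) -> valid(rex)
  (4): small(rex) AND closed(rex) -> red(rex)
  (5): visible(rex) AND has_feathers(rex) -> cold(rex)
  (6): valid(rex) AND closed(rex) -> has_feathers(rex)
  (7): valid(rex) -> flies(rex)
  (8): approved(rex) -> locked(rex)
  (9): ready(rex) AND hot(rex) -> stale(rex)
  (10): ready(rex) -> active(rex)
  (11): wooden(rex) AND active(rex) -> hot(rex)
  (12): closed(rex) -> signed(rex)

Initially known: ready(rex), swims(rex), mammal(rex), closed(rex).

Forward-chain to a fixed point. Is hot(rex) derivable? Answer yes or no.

Round 1 — (3), (10), (12), derive valid(rex), active(rex), signed(rex).
Round 2 — (6), (7), derive has_feathers(rex), flies(rex).
Round 3 — (1), derive blue(rex).
Round 4 — (2), derive wooden(rex).
Round 5 — (11), derive hot(rex).
Round 6 — (9), derive stale(rex).
hot(rex) appears in round 5, so it is derivable.

yes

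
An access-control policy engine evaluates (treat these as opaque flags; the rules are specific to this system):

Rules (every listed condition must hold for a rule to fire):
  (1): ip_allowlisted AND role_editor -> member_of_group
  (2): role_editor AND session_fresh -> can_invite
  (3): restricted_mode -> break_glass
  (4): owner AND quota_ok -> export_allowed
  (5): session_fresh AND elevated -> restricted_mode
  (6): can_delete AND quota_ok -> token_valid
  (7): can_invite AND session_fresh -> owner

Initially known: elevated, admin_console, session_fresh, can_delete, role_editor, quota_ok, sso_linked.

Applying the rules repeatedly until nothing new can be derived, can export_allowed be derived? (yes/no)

yes

Round 1 — (2), (5), (6), derive can_invite, restricted_mode, token_valid.
Round 2 — (3), (7), derive break_glass, owner.
Round 3 — (4), derive export_allowed.
export_allowed appears in round 3, so it is derivable.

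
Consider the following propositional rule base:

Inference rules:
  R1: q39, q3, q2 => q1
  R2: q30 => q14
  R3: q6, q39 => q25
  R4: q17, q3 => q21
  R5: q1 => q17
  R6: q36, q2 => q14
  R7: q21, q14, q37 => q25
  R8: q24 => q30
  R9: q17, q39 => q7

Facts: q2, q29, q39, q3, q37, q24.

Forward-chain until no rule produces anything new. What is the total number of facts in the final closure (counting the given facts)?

13

Round 1 fires R1, R8, giving q1, q30.
Round 2 fires R2, R5, giving q14, q17.
Round 3 fires R4, R9, giving q21, q7.
Round 4 fires R7, giving q25.
Closure: {q1, q14, q17, q2, q21, q24, q25, q29, q3, q30, q37, q39, q7} — 13 facts.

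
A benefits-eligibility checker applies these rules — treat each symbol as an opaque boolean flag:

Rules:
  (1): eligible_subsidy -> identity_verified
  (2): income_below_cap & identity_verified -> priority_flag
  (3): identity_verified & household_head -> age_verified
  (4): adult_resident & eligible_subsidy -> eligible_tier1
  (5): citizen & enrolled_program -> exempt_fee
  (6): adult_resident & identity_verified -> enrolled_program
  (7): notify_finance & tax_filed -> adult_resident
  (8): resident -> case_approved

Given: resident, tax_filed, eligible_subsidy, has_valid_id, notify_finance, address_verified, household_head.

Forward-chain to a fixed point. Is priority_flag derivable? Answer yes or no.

Round 1 fires (1), (7), (8), giving identity_verified, adult_resident, case_approved.
Round 2 fires (3), (4), (6), giving age_verified, eligible_tier1, enrolled_program.
Fixed point reached. priority_flag is concluded only by (2); (2) needs income_below_cap (never derived).

no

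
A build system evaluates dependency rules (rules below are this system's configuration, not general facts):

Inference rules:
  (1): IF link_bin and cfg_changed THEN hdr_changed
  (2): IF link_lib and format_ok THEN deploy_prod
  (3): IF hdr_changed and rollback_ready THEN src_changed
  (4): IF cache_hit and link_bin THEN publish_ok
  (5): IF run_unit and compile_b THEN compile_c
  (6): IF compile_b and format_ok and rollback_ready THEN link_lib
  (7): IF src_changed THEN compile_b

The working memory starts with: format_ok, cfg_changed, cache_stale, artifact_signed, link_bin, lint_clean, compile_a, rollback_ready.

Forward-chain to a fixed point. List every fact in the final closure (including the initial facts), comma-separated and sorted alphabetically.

Round 1 — (1), derive hdr_changed.
Round 2 — (3), derive src_changed.
Round 3 — (7), derive compile_b.
Round 4 — (6), derive link_lib.
Round 5 — (2), derive deploy_prod.

artifact_signed, cache_stale, cfg_changed, compile_a, compile_b, deploy_prod, format_ok, hdr_changed, link_bin, link_lib, lint_clean, rollback_ready, src_changed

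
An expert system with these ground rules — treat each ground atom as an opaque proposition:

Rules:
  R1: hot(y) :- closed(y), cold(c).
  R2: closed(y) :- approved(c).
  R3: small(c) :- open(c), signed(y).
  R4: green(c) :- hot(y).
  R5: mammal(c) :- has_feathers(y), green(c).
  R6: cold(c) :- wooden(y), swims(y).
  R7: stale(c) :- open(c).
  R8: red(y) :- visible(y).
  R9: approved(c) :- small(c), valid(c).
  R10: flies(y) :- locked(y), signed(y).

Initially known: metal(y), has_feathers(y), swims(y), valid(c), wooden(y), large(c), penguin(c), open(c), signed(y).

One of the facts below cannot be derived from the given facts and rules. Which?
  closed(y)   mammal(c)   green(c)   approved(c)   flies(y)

Round 1 fires R3, R6, R7, giving small(c), cold(c), stale(c).
Round 2 fires R9, giving approved(c).
Round 3 fires R2, giving closed(y).
Round 4 fires R1, giving hot(y).
Round 5 fires R4, giving green(c).
Round 6 fires R5, giving mammal(c).
Derived: closed(y) (round 3), approved(c) (round 2), mammal(c) (round 6), green(c) (round 5). flies(y) never appears in any round.

flies(y)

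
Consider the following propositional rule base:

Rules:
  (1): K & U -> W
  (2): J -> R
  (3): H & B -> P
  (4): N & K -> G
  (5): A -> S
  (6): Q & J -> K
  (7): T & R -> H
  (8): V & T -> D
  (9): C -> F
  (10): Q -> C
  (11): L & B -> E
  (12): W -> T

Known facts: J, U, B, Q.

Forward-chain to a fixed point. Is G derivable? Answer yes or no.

no

Round 1 — (2), (6), (10), derive R, K, C.
Round 2 — (1), (9), derive W, F.
Round 3 — (12), derive T.
Round 4 — (7), derive H.
Round 5 — (3), derive P.
Fixed point reached. G is concluded only by (4); (4) needs N (never derived).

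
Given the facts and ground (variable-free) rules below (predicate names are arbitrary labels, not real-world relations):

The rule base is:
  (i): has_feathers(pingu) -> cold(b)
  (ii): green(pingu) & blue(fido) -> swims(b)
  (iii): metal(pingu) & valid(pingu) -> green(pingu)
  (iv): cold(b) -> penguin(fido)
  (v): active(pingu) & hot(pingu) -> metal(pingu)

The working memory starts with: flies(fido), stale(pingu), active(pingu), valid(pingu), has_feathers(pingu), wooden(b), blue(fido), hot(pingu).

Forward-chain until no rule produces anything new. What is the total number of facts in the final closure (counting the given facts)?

[1] (i) [has_feathers(pingu) -> cold(b)]; (v) [active(pingu) & hot(pingu) -> metal(pingu)]. ⇒ new: cold(b), metal(pingu).
[2] (iii) [metal(pingu) & valid(pingu) -> green(pingu)]; (iv) [cold(b) -> penguin(fido)]. ⇒ new: green(pingu), penguin(fido).
[3] (ii) [green(pingu) & blue(fido) -> swims(b)]. ⇒ new: swims(b).
Closure: {active(pingu), blue(fido), cold(b), flies(fido), green(pingu), has_feathers(pingu), hot(pingu), metal(pingu), penguin(fido), stale(pingu), swims(b), valid(pingu), wooden(b)} — 13 facts.

13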